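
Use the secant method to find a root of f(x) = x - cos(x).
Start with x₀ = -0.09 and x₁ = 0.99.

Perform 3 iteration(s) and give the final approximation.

f(x) = x - cos(x)
x₀ = -0.09, x₁ = 0.99

Secant formula: x_{n+1} = x_n - f(x_n)(x_n - x_{n-1})/(f(x_n) - f(x_{n-1}))

Iteration 1:
  f(-0.090000) = -1.085953
  f(0.990000) = 0.441310
  x_2 = 0.990000 - 0.441310×(0.990000 - (-0.090000))/(0.441310 - (-1.085953))
       = 0.677929
Iteration 2:
  f(0.990000) = 0.441310
  f(0.677929) = -0.100945
  x_3 = 0.677929 - (-0.100945)×(0.677929 - 0.990000)/(-0.100945 - 0.441310)
       = 0.736023
Iteration 3:
  f(0.677929) = -0.100945
  f(0.736023) = -0.005121
  x_4 = 0.736023 - (-0.005121)×(0.736023 - 0.677929)/(-0.005121 - (-0.100945))
       = 0.739128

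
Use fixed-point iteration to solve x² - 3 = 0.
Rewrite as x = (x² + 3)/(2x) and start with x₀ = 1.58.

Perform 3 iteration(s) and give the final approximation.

Equation: x² - 3 = 0
Fixed-point form: x = (x² + 3)/(2x)
x₀ = 1.58

x_1 = g(1.580000) = 1.739367
x_2 = g(1.739367) = 1.732066
x_3 = g(1.732066) = 1.732051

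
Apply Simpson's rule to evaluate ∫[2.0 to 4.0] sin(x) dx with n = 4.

f(x) = sin(x)
a = 2.0, b = 4.0, n = 4
h = (b - a)/n = 0.500000

Simpson's rule: (h/3)[f(x₀) + 4f(x₁) + 2f(x₂) + ... + f(xₙ)]

x_0 = 2.0000, f(x_0) = 0.909297, coefficient = 1
x_1 = 2.5000, f(x_1) = 0.598472, coefficient = 4
x_2 = 3.0000, f(x_2) = 0.141120, coefficient = 2
x_3 = 3.5000, f(x_3) = -0.350783, coefficient = 4
x_4 = 4.0000, f(x_4) = -0.756802, coefficient = 1

I ≈ (0.500000/3) × 1.425491 = 0.237582
Exact value: 0.237497
Error: 0.000085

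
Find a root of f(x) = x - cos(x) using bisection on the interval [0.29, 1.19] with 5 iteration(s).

f(x) = x - cos(x)
Initial interval: [0.29, 1.19]

Iteration 1:
  c_1 = (0.290000 + 1.190000)/2 = 0.740000
  f(c_1) = f(0.740000) = 0.001531
  f(a) × f(c) < 0, new interval: [0.290000, 0.740000]
Iteration 2:
  c_2 = (0.290000 + 0.740000)/2 = 0.515000
  f(c_2) = f(0.515000) = -0.355293
  f(a) × f(c) ≥ 0, new interval: [0.515000, 0.740000]
Iteration 3:
  c_3 = (0.515000 + 0.740000)/2 = 0.627500
  f(c_3) = f(0.627500) = -0.181998
  f(a) × f(c) ≥ 0, new interval: [0.627500, 0.740000]
Iteration 4:
  c_4 = (0.627500 + 0.740000)/2 = 0.683750
  f(c_4) = f(0.683750) = -0.091459
  f(a) × f(c) ≥ 0, new interval: [0.683750, 0.740000]
Iteration 5:
  c_5 = (0.683750 + 0.740000)/2 = 0.711875
  f(c_5) = f(0.711875) = -0.045263
  f(a) × f(c) ≥ 0, new interval: [0.711875, 0.740000]

After 5 iteration(s), the approximation is c_5 = 0.711875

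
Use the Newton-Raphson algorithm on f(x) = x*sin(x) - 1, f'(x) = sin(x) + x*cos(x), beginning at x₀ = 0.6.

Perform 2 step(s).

f(x) = x*sin(x) - 1
f'(x) = sin(x) + x*cos(x)
x₀ = 0.6

Newton-Raphson formula: x_{n+1} = x_n - f(x_n)/f'(x_n)

Iteration 1:
  f(0.600000) = -0.661215
  f'(0.600000) = 1.059844
  x_1 = 0.600000 - (-0.661215)/1.059844 = 1.223879
Iteration 2:
  f(1.223879) = 0.150967
  f'(1.223879) = 1.356545
  x_2 = 1.223879 - 0.150967/1.356545 = 1.112591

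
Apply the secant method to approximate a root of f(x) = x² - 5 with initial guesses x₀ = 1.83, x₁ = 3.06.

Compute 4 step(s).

f(x) = x² - 5
x₀ = 1.83, x₁ = 3.06

Secant formula: x_{n+1} = x_n - f(x_n)(x_n - x_{n-1})/(f(x_n) - f(x_{n-1}))

Iteration 1:
  f(1.830000) = -1.651100
  f(3.060000) = 4.363600
  x_2 = 3.060000 - 4.363600×(3.060000 - 1.830000)/(4.363600 - (-1.651100))
       = 2.167648
Iteration 2:
  f(3.060000) = 4.363600
  f(2.167648) = -0.301301
  x_3 = 2.167648 - (-0.301301)×(2.167648 - 3.060000)/(-0.301301 - 4.363600)
       = 2.225284
Iteration 3:
  f(2.167648) = -0.301301
  f(2.225284) = -0.048110
  x_4 = 2.225284 - (-0.048110)×(2.225284 - 2.167648)/(-0.048110 - (-0.301301))
       = 2.236236
Iteration 4:
  f(2.225284) = -0.048110
  f(2.236236) = 0.000751
  x_5 = 2.236236 - 0.000751×(2.236236 - 2.225284)/(0.000751 - (-0.048110))
       = 2.236068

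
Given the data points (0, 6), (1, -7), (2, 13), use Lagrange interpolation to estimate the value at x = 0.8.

Lagrange interpolation formula:
P(x) = Σ yᵢ × Lᵢ(x)
where Lᵢ(x) = Π_{j≠i} (x - xⱼ)/(xᵢ - xⱼ)

L_0(0.8) = (0.8 - 1)/(0 - 1) × (0.8 - 2)/(0 - 2) = 0.120000
L_1(0.8) = (0.8 - 0)/(1 - 0) × (0.8 - 2)/(1 - 2) = 0.960000
L_2(0.8) = (0.8 - 0)/(2 - 0) × (0.8 - 1)/(2 - 1) = -0.080000

P(0.8) = 6×L_0(0.8) + (-7)×L_1(0.8) + 13×L_2(0.8)
P(0.8) = -7.040000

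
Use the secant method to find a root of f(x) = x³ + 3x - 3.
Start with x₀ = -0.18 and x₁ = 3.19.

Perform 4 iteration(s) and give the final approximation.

f(x) = x³ + 3x - 3
x₀ = -0.18, x₁ = 3.19

Secant formula: x_{n+1} = x_n - f(x_n)(x_n - x_{n-1})/(f(x_n) - f(x_{n-1}))

Iteration 1:
  f(-0.180000) = -3.545832
  f(3.190000) = 39.031759
  x_2 = 3.190000 - 39.031759×(3.190000 - (-0.180000))/(39.031759 - (-3.545832))
       = 0.100651
Iteration 2:
  f(3.190000) = 39.031759
  f(0.100651) = -2.697027
  x_3 = 0.100651 - (-2.697027)×(0.100651 - 3.190000)/(-2.697027 - 39.031759)
       = 0.300323
Iteration 3:
  f(0.100651) = -2.697027
  f(0.300323) = -2.071944
  x_4 = 0.300323 - (-2.071944)×(0.300323 - 0.100651)/(-2.071944 - (-2.697027))
       = 0.962169
Iteration 4:
  f(0.300323) = -2.071944
  f(0.962169) = 0.777254
  x_5 = 0.962169 - 0.777254×(0.962169 - 0.300323)/(0.777254 - (-2.071944))
       = 0.781619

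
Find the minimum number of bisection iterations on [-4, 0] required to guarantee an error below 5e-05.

We need (b-a)/2^n ≤ 5e-05
(0 - (-4))/2^n ≤ 5e-05
4/2^n ≤ 5e-05
2^n ≥ 80000
n ≥ log₂(80000) = 16.29
n ≥ 17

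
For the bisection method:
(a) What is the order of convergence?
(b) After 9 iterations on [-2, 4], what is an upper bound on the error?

(a) Bisection has linear (order 1) convergence; the error is halved each step.

(b) Error bound = (b-a)/2^n = (4 - (-2))/2^{9}
    = 6/2^{9}

(a) 1 (linear); (b) error ≤ 1.17e-02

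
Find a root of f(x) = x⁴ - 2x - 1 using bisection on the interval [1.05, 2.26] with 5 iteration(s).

f(x) = x⁴ - 2x - 1
Initial interval: [1.05, 2.26]

Iteration 1:
  c_1 = (1.050000 + 2.260000)/2 = 1.655000
  f(c_1) = f(1.655000) = 3.192258
  f(a) × f(c) < 0, new interval: [1.050000, 1.655000]
Iteration 2:
  c_2 = (1.050000 + 1.655000)/2 = 1.352500
  f(c_2) = f(1.352500) = -0.358822
  f(a) × f(c) ≥ 0, new interval: [1.352500, 1.655000]
Iteration 3:
  c_3 = (1.352500 + 1.655000)/2 = 1.503750
  f(c_3) = f(1.503750) = 1.105815
  f(a) × f(c) < 0, new interval: [1.352500, 1.503750]
Iteration 4:
  c_4 = (1.352500 + 1.503750)/2 = 1.428125
  f(c_4) = f(1.428125) = 0.303478
  f(a) × f(c) < 0, new interval: [1.352500, 1.428125]
Iteration 5:
  c_5 = (1.352500 + 1.428125)/2 = 1.390313
  f(c_5) = f(1.390313) = -0.044256
  f(a) × f(c) ≥ 0, new interval: [1.390313, 1.428125]

After 5 iteration(s), the approximation is c_5 = 1.390313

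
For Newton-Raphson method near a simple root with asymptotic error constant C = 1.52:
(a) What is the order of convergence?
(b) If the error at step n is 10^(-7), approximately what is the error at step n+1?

(a) Newton-Raphson has quadratic (order 2) convergence near simple roots.
    This means |e_{n+1}| ≈ C|e_n|².

(b) With |e_n| = 10^(-7) and C = 1.52:
    |e_{n+1}| ≈ 1.52 × (10^(-7))² = 1.52 × 10^(-14)

(a) 2 (quadratic); (b) |e_{n+1}| ≈ 1.520e-14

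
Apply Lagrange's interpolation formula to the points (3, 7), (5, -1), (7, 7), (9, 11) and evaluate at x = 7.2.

Lagrange interpolation formula:
P(x) = Σ yᵢ × Lᵢ(x)
where Lᵢ(x) = Π_{j≠i} (x - xⱼ)/(xᵢ - xⱼ)

L_0(7.2) = (7.2 - 5)/(3 - 5) × (7.2 - 7)/(3 - 7) × (7.2 - 9)/(3 - 9) = 0.016500
L_1(7.2) = (7.2 - 3)/(5 - 3) × (7.2 - 7)/(5 - 7) × (7.2 - 9)/(5 - 9) = -0.094500
L_2(7.2) = (7.2 - 3)/(7 - 3) × (7.2 - 5)/(7 - 5) × (7.2 - 9)/(7 - 9) = 1.039500
L_3(7.2) = (7.2 - 3)/(9 - 3) × (7.2 - 5)/(9 - 5) × (7.2 - 7)/(9 - 7) = 0.038500

P(7.2) = 7×L_0(7.2) + (-1)×L_1(7.2) + 7×L_2(7.2) + 11×L_3(7.2)
P(7.2) = 7.910000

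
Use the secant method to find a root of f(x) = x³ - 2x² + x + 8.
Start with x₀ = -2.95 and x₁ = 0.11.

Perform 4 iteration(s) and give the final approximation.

f(x) = x³ - 2x² + x + 8
x₀ = -2.95, x₁ = 0.11

Secant formula: x_{n+1} = x_n - f(x_n)(x_n - x_{n-1})/(f(x_n) - f(x_{n-1}))

Iteration 1:
  f(-2.950000) = -38.027375
  f(0.110000) = 8.087131
  x_2 = 0.110000 - 8.087131×(0.110000 - (-2.950000))/(8.087131 - (-38.027375))
       = -0.426634
Iteration 2:
  f(0.110000) = 8.087131
  f(-0.426634) = 7.131678
  x_3 = -0.426634 - 7.131678×(-0.426634 - 0.110000)/(7.131678 - 8.087131)
       = -4.432170
Iteration 3:
  f(-0.426634) = 7.131678
  f(-4.432170) = -122.786561
  x_4 = -4.432170 - (-122.786561)×(-4.432170 - (-0.426634))/(-122.786561 - 7.131678)
       = -0.646512
Iteration 4:
  f(-4.432170) = -122.786561
  f(-0.646512) = 6.247303
  x_5 = -0.646512 - 6.247303×(-0.646512 - (-4.432170))/(6.247303 - (-122.786561))
       = -0.829799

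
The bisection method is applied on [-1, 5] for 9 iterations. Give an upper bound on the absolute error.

Bisection error bound: |error| ≤ (b-a)/2^n
|error| ≤ (5 - (-1))/2^9 = 6/2^9
|error| ≤ 0.0117187500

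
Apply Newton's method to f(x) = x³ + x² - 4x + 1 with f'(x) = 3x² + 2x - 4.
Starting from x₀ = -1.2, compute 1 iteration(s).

f(x) = x³ + x² - 4x + 1
f'(x) = 3x² + 2x - 4
x₀ = -1.2

Newton-Raphson formula: x_{n+1} = x_n - f(x_n)/f'(x_n)

Iteration 1:
  f(-1.200000) = 5.512000
  f'(-1.200000) = -2.080000
  x_1 = -1.200000 - 5.512000/(-2.080000) = 1.450000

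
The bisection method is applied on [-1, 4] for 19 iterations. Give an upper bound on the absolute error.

Bisection error bound: |error| ≤ (b-a)/2^n
|error| ≤ (4 - (-1))/2^19 = 5/2^19
|error| ≤ 0.0000095367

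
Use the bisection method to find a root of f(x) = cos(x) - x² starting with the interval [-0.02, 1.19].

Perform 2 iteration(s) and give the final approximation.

f(x) = cos(x) - x²
Initial interval: [-0.02, 1.19]

Iteration 1:
  c_1 = (-0.020000 + 1.190000)/2 = 0.585000
  f(c_1) = f(0.585000) = 0.491487
  f(a) × f(c) ≥ 0, new interval: [0.585000, 1.190000]
Iteration 2:
  c_2 = (0.585000 + 1.190000)/2 = 0.887500
  f(c_2) = f(0.887500) = -0.156304
  f(a) × f(c) < 0, new interval: [0.585000, 0.887500]

After 2 iteration(s), the approximation is c_2 = 0.887500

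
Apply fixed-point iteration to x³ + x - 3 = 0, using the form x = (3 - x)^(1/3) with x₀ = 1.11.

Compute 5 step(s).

Equation: x³ + x - 3 = 0
Fixed-point form: x = (3 - x)^(1/3)
x₀ = 1.11

x_1 = g(1.110000) = 1.236386
x_2 = g(1.236386) = 1.208188
x_3 = g(1.208188) = 1.214593
x_4 = g(1.214593) = 1.213144
x_5 = g(1.213144) = 1.213472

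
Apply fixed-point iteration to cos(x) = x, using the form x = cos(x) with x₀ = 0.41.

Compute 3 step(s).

Equation: cos(x) = x
Fixed-point form: x = cos(x)
x₀ = 0.41

x_1 = g(0.410000) = 0.917121
x_2 = g(0.917121) = 0.608108
x_3 = g(0.608108) = 0.820730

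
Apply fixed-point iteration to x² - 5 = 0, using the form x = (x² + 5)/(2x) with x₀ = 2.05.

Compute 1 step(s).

Equation: x² - 5 = 0
Fixed-point form: x = (x² + 5)/(2x)
x₀ = 2.05

x_1 = g(2.050000) = 2.244512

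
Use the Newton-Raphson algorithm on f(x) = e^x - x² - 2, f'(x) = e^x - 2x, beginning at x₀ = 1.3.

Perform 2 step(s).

f(x) = e^x - x² - 2
f'(x) = e^x - 2x
x₀ = 1.3

Newton-Raphson formula: x_{n+1} = x_n - f(x_n)/f'(x_n)

Iteration 1:
  f(1.300000) = -0.020703
  f'(1.300000) = 1.069297
  x_1 = 1.300000 - (-0.020703)/1.069297 = 1.319362
Iteration 2:
  f(1.319362) = 0.000317
  f'(1.319362) = 1.102309
  x_2 = 1.319362 - 0.000317/1.102309 = 1.319074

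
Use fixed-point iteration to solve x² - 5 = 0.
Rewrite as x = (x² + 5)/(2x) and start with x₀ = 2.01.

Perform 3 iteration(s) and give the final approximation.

Equation: x² - 5 = 0
Fixed-point form: x = (x² + 5)/(2x)
x₀ = 2.01

x_1 = g(2.010000) = 2.248781
x_2 = g(2.248781) = 2.236104
x_3 = g(2.236104) = 2.236068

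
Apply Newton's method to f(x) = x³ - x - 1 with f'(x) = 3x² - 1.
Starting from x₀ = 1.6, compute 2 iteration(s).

f(x) = x³ - x - 1
f'(x) = 3x² - 1
x₀ = 1.6

Newton-Raphson formula: x_{n+1} = x_n - f(x_n)/f'(x_n)

Iteration 1:
  f(1.600000) = 1.496000
  f'(1.600000) = 6.680000
  x_1 = 1.600000 - 1.496000/6.680000 = 1.376048
Iteration 2:
  f(1.376048) = 0.229510
  f'(1.376048) = 4.680524
  x_2 = 1.376048 - 0.229510/4.680524 = 1.327013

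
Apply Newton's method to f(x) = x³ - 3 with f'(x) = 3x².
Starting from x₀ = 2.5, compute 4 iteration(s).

f(x) = x³ - 3
f'(x) = 3x²
x₀ = 2.5

Newton-Raphson formula: x_{n+1} = x_n - f(x_n)/f'(x_n)

Iteration 1:
  f(2.500000) = 12.625000
  f'(2.500000) = 18.750000
  x_1 = 2.500000 - 12.625000/18.750000 = 1.826667
Iteration 2:
  f(1.826667) = 3.095059
  f'(1.826667) = 10.010133
  x_2 = 1.826667 - 3.095059/10.010133 = 1.517474
Iteration 3:
  f(1.517474) = 0.494329
  f'(1.517474) = 6.908183
  x_3 = 1.517474 - 0.494329/6.908183 = 1.445917
Iteration 4:
  f(1.445917) = 0.022944
  f'(1.445917) = 6.272028
  x_4 = 1.445917 - 0.022944/6.272028 = 1.442259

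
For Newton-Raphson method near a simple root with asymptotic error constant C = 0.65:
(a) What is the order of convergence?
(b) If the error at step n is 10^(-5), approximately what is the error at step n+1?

(a) Newton-Raphson has quadratic (order 2) convergence near simple roots.
    This means |e_{n+1}| ≈ C|e_n|².

(b) With |e_n| = 10^(-5) and C = 0.65:
    |e_{n+1}| ≈ 0.65 × (10^(-5))² = 0.65 × 10^(-10)

(a) 2 (quadratic); (b) |e_{n+1}| ≈ 6.500e-11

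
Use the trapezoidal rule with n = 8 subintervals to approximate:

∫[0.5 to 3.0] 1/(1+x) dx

f(x) = 1/(1+x)
a = 0.5, b = 3.0, n = 8
h = (b - a)/n = 0.312500

Trapezoidal rule: (h/2)[f(x₀) + 2f(x₁) + 2f(x₂) + ... + f(xₙ)]

x_0 = 0.5000, f(x_0) = 0.666667, coefficient = 1
x_1 = 0.8125, f(x_1) = 0.551724, coefficient = 2
x_2 = 1.1250, f(x_2) = 0.470588, coefficient = 2
x_3 = 1.4375, f(x_3) = 0.410256, coefficient = 2
x_4 = 1.7500, f(x_4) = 0.363636, coefficient = 2
x_5 = 2.0625, f(x_5) = 0.326531, coefficient = 2
x_6 = 2.3750, f(x_6) = 0.296296, coefficient = 2
x_7 = 2.6875, f(x_7) = 0.271186, coefficient = 2
x_8 = 3.0000, f(x_8) = 0.250000, coefficient = 1

I ≈ (0.312500/2) × 6.297104 = 0.983922
Exact value: 0.980829
Error: 0.003093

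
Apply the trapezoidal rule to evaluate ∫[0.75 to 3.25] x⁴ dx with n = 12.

f(x) = x⁴
a = 0.75, b = 3.25, n = 12
h = (b - a)/n = 0.208333

Trapezoidal rule: (h/2)[f(x₀) + 2f(x₁) + 2f(x₂) + ... + f(xₙ)]

x_0 = 0.7500, f(x_0) = 0.316406, coefficient = 1
x_1 = 0.9583, f(x_1) = 0.843464, coefficient = 2
x_2 = 1.1667, f(x_2) = 1.852623, coefficient = 2
x_3 = 1.3750, f(x_3) = 3.574463, coefficient = 2
x_4 = 1.5833, f(x_4) = 6.284770, coefficient = 2
x_5 = 1.7917, f(x_5) = 10.304546, coefficient = 2
x_6 = 2.0000, f(x_6) = 16.000000, coefficient = 2
x_7 = 2.2083, f(x_7) = 23.782555, coefficient = 2
x_8 = 2.4167, f(x_8) = 34.108845, coefficient = 2
x_9 = 2.6250, f(x_9) = 47.480713, coefficient = 2
x_10 = 2.8333, f(x_10) = 64.445216, coefficient = 2
x_11 = 3.0417, f(x_11) = 85.594621, coefficient = 2
x_12 = 3.2500, f(x_12) = 111.566406, coefficient = 1

I ≈ (0.208333/2) × 700.426444 = 72.961088
Exact value: 72.470703
Error: 0.490385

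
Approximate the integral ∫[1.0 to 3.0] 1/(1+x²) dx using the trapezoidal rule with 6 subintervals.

f(x) = 1/(1+x²)
a = 1.0, b = 3.0, n = 6
h = (b - a)/n = 0.333333

Trapezoidal rule: (h/2)[f(x₀) + 2f(x₁) + 2f(x₂) + ... + f(xₙ)]

x_0 = 1.0000, f(x_0) = 0.500000, coefficient = 1
x_1 = 1.3333, f(x_1) = 0.360000, coefficient = 2
x_2 = 1.6667, f(x_2) = 0.264706, coefficient = 2
x_3 = 2.0000, f(x_3) = 0.200000, coefficient = 2
x_4 = 2.3333, f(x_4) = 0.155172, coefficient = 2
x_5 = 2.6667, f(x_5) = 0.123288, coefficient = 2
x_6 = 3.0000, f(x_6) = 0.100000, coefficient = 1

I ≈ (0.333333/2) × 2.806332 = 0.467722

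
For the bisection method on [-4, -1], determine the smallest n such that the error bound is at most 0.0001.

We need (b-a)/2^n ≤ 0.0001
(-1 - (-4))/2^n ≤ 0.0001
3/2^n ≤ 0.0001
2^n ≥ 30000
n ≥ log₂(30000) = 14.87
n ≥ 15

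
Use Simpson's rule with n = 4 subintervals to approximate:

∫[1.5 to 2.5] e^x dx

f(x) = e^x
a = 1.5, b = 2.5, n = 4
h = (b - a)/n = 0.250000

Simpson's rule: (h/3)[f(x₀) + 4f(x₁) + 2f(x₂) + ... + f(xₙ)]

x_0 = 1.5000, f(x_0) = 4.481689, coefficient = 1
x_1 = 1.7500, f(x_1) = 5.754603, coefficient = 4
x_2 = 2.0000, f(x_2) = 7.389056, coefficient = 2
x_3 = 2.2500, f(x_3) = 9.487736, coefficient = 4
x_4 = 2.5000, f(x_4) = 12.182494, coefficient = 1

I ≈ (0.250000/3) × 92.411649 = 7.700971
Exact value: 7.700805
Error: 0.000166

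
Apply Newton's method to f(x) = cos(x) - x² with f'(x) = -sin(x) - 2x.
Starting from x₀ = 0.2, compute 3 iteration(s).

f(x) = cos(x) - x²
f'(x) = -sin(x) - 2x
x₀ = 0.2

Newton-Raphson formula: x_{n+1} = x_n - f(x_n)/f'(x_n)

Iteration 1:
  f(0.200000) = 0.940067
  f'(0.200000) = -0.598669
  x_1 = 0.200000 - 0.940067/(-0.598669) = 1.770260
Iteration 2:
  f(1.770260) = -3.331965
  f'(1.770260) = -4.520693
  x_2 = 1.770260 - (-3.331965)/(-4.520693) = 1.033213
Iteration 3:
  f(1.033213) = -0.555467
  f'(1.033213) = -2.925374
  x_3 = 1.033213 - (-0.555467)/(-2.925374) = 0.843334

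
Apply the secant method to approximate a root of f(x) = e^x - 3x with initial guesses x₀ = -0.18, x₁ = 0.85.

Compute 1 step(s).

f(x) = e^x - 3x
x₀ = -0.18, x₁ = 0.85

Secant formula: x_{n+1} = x_n - f(x_n)(x_n - x_{n-1})/(f(x_n) - f(x_{n-1}))

Iteration 1:
  f(-0.180000) = 1.375270
  f(0.850000) = -0.210353
  x_2 = 0.850000 - (-0.210353)×(0.850000 - (-0.180000))/(-0.210353 - 1.375270)
       = 0.713357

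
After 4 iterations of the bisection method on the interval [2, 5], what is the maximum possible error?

Bisection error bound: |error| ≤ (b-a)/2^n
|error| ≤ (5 - 2)/2^4 = 3/2^4
|error| ≤ 0.1875000000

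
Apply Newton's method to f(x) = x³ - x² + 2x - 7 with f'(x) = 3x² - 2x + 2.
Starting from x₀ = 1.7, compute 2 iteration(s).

f(x) = x³ - x² + 2x - 7
f'(x) = 3x² - 2x + 2
x₀ = 1.7

Newton-Raphson formula: x_{n+1} = x_n - f(x_n)/f'(x_n)

Iteration 1:
  f(1.700000) = -1.577000
  f'(1.700000) = 7.270000
  x_1 = 1.700000 - (-1.577000)/7.270000 = 1.916919
Iteration 2:
  f(1.916919) = 0.203127
  f'(1.916919) = 9.189896
  x_2 = 1.916919 - 0.203127/9.189896 = 1.894816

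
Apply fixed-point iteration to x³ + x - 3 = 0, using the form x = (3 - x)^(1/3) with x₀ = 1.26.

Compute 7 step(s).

Equation: x³ + x - 3 = 0
Fixed-point form: x = (3 - x)^(1/3)
x₀ = 1.26

x_1 = g(1.260000) = 1.202771
x_2 = g(1.202771) = 1.215816
x_3 = g(1.215816) = 1.212867
x_4 = g(1.212867) = 1.213535
x_5 = g(1.213535) = 1.213384
x_6 = g(1.213384) = 1.213418
x_7 = g(1.213418) = 1.213410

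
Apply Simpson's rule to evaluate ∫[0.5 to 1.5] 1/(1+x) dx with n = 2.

f(x) = 1/(1+x)
a = 0.5, b = 1.5, n = 2
h = (b - a)/n = 0.500000

Simpson's rule: (h/3)[f(x₀) + 4f(x₁) + 2f(x₂) + ... + f(xₙ)]

x_0 = 0.5000, f(x_0) = 0.666667, coefficient = 1
x_1 = 1.0000, f(x_1) = 0.500000, coefficient = 4
x_2 = 1.5000, f(x_2) = 0.400000, coefficient = 1

I ≈ (0.500000/3) × 3.066667 = 0.511111
Exact value: 0.510826
Error: 0.000285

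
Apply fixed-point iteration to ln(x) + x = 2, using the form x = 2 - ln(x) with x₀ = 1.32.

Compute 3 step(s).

Equation: ln(x) + x = 2
Fixed-point form: x = 2 - ln(x)
x₀ = 1.32

x_1 = g(1.320000) = 1.722368
x_2 = g(1.722368) = 1.456300
x_3 = g(1.456300) = 1.624101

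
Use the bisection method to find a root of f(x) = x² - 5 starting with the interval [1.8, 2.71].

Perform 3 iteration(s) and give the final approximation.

f(x) = x² - 5
Initial interval: [1.8, 2.71]

Iteration 1:
  c_1 = (1.800000 + 2.710000)/2 = 2.255000
  f(c_1) = f(2.255000) = 0.085025
  f(a) × f(c) < 0, new interval: [1.800000, 2.255000]
Iteration 2:
  c_2 = (1.800000 + 2.255000)/2 = 2.027500
  f(c_2) = f(2.027500) = -0.889244
  f(a) × f(c) ≥ 0, new interval: [2.027500, 2.255000]
Iteration 3:
  c_3 = (2.027500 + 2.255000)/2 = 2.141250
  f(c_3) = f(2.141250) = -0.415048
  f(a) × f(c) ≥ 0, new interval: [2.141250, 2.255000]

After 3 iteration(s), the approximation is c_3 = 2.141250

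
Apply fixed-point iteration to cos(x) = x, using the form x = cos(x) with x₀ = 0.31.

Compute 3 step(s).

Equation: cos(x) = x
Fixed-point form: x = cos(x)
x₀ = 0.31

x_1 = g(0.310000) = 0.952334
x_2 = g(0.952334) = 0.579783
x_3 = g(0.579783) = 0.836581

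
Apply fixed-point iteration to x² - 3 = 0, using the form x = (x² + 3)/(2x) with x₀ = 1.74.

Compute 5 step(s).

Equation: x² - 3 = 0
Fixed-point form: x = (x² + 3)/(2x)
x₀ = 1.74

x_1 = g(1.740000) = 1.732069
x_2 = g(1.732069) = 1.732051
x_3 = g(1.732051) = 1.732051
x_4 = g(1.732051) = 1.732051
x_5 = g(1.732051) = 1.732051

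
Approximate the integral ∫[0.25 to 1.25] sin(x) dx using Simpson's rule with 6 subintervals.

f(x) = sin(x)
a = 0.25, b = 1.25, n = 6
h = (b - a)/n = 0.166667

Simpson's rule: (h/3)[f(x₀) + 4f(x₁) + 2f(x₂) + ... + f(xₙ)]

x_0 = 0.2500, f(x_0) = 0.247404, coefficient = 1
x_1 = 0.4167, f(x_1) = 0.404715, coefficient = 4
x_2 = 0.5833, f(x_2) = 0.550809, coefficient = 2
x_3 = 0.7500, f(x_3) = 0.681639, coefficient = 4
x_4 = 0.9167, f(x_4) = 0.793578, coefficient = 2
x_5 = 1.0833, f(x_5) = 0.883524, coefficient = 4
x_6 = 1.2500, f(x_6) = 0.948985, coefficient = 1

I ≈ (0.166667/3) × 11.764672 = 0.653593
Exact value: 0.653590
Error: 0.000003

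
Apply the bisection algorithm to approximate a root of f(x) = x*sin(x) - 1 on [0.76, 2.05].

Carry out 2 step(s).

f(x) = x*sin(x) - 1
Initial interval: [0.76, 2.05]

Iteration 1:
  c_1 = (0.760000 + 2.050000)/2 = 1.405000
  f(c_1) = f(1.405000) = 0.385734
  f(a) × f(c) < 0, new interval: [0.760000, 1.405000]
Iteration 2:
  c_2 = (0.760000 + 1.405000)/2 = 1.082500
  f(c_2) = f(1.082500) = -0.044008
  f(a) × f(c) ≥ 0, new interval: [1.082500, 1.405000]

After 2 iteration(s), the approximation is c_2 = 1.082500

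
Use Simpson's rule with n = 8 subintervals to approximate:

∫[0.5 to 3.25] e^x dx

f(x) = e^x
a = 0.5, b = 3.25, n = 8
h = (b - a)/n = 0.343750

Simpson's rule: (h/3)[f(x₀) + 4f(x₁) + 2f(x₂) + ... + f(xₙ)]

x_0 = 0.5000, f(x_0) = 1.648721, coefficient = 1
x_1 = 0.8438, f(x_1) = 2.325070, coefficient = 4
x_2 = 1.1875, f(x_2) = 3.278874, coefficient = 2
x_3 = 1.5312, f(x_3) = 4.623953, coefficient = 4
x_4 = 1.8750, f(x_4) = 6.520819, coefficient = 2
x_5 = 2.2188, f(x_5) = 9.195829, coefficient = 4
x_6 = 2.5625, f(x_6) = 12.968197, coefficient = 2
x_7 = 2.9062, f(x_7) = 18.288089, coefficient = 4
x_8 = 3.2500, f(x_8) = 25.790340, coefficient = 1

I ≈ (0.343750/3) × 210.706606 = 24.143465
Exact value: 24.141619
Error: 0.001847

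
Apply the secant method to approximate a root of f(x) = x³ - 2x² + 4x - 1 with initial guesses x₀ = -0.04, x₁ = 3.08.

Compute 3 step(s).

f(x) = x³ - 2x² + 4x - 1
x₀ = -0.04, x₁ = 3.08

Secant formula: x_{n+1} = x_n - f(x_n)(x_n - x_{n-1})/(f(x_n) - f(x_{n-1}))

Iteration 1:
  f(-0.040000) = -1.163264
  f(3.080000) = 21.565312
  x_2 = 3.080000 - 21.565312×(3.080000 - (-0.040000))/(21.565312 - (-1.163264))
       = 0.119684
Iteration 2:
  f(3.080000) = 21.565312
  f(0.119684) = -0.548199
  x_3 = 0.119684 - (-0.548199)×(0.119684 - 3.080000)/(-0.548199 - 21.565312)
       = 0.193071
Iteration 3:
  f(0.119684) = -0.548199
  f(0.193071) = -0.295073
  x_4 = 0.193071 - (-0.295073)×(0.193071 - 0.119684)/(-0.295073 - (-0.548199))
       = 0.278619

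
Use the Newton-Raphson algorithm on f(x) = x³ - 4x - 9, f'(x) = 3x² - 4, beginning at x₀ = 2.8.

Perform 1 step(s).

f(x) = x³ - 4x - 9
f'(x) = 3x² - 4
x₀ = 2.8

Newton-Raphson formula: x_{n+1} = x_n - f(x_n)/f'(x_n)

Iteration 1:
  f(2.800000) = 1.752000
  f'(2.800000) = 19.520000
  x_1 = 2.800000 - 1.752000/19.520000 = 2.710246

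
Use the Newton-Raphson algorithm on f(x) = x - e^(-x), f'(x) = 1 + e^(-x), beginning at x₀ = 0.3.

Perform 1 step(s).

f(x) = x - e^(-x)
f'(x) = 1 + e^(-x)
x₀ = 0.3

Newton-Raphson formula: x_{n+1} = x_n - f(x_n)/f'(x_n)

Iteration 1:
  f(0.300000) = -0.440818
  f'(0.300000) = 1.740818
  x_1 = 0.300000 - (-0.440818)/1.740818 = 0.553225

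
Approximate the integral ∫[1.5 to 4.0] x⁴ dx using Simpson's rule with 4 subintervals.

f(x) = x⁴
a = 1.5, b = 4.0, n = 4
h = (b - a)/n = 0.625000

Simpson's rule: (h/3)[f(x₀) + 4f(x₁) + 2f(x₂) + ... + f(xₙ)]

x_0 = 1.5000, f(x_0) = 5.062500, coefficient = 1
x_1 = 2.1250, f(x_1) = 20.390869, coefficient = 4
x_2 = 2.7500, f(x_2) = 57.191406, coefficient = 2
x_3 = 3.3750, f(x_3) = 129.746338, coefficient = 4
x_4 = 4.0000, f(x_4) = 256.000000, coefficient = 1

I ≈ (0.625000/3) × 975.994141 = 203.332113
Exact value: 203.281250
Error: 0.050863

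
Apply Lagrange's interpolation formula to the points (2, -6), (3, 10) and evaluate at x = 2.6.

Lagrange interpolation formula:
P(x) = Σ yᵢ × Lᵢ(x)
where Lᵢ(x) = Π_{j≠i} (x - xⱼ)/(xᵢ - xⱼ)

L_0(2.6) = (2.6 - 3)/(2 - 3) = 0.400000
L_1(2.6) = (2.6 - 2)/(3 - 2) = 0.600000

P(2.6) = (-6)×L_0(2.6) + 10×L_1(2.6)
P(2.6) = 3.600000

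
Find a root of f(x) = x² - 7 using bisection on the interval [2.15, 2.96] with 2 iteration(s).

f(x) = x² - 7
Initial interval: [2.15, 2.96]

Iteration 1:
  c_1 = (2.150000 + 2.960000)/2 = 2.555000
  f(c_1) = f(2.555000) = -0.471975
  f(a) × f(c) ≥ 0, new interval: [2.555000, 2.960000]
Iteration 2:
  c_2 = (2.555000 + 2.960000)/2 = 2.757500
  f(c_2) = f(2.757500) = 0.603806
  f(a) × f(c) < 0, new interval: [2.555000, 2.757500]

After 2 iteration(s), the approximation is c_2 = 2.757500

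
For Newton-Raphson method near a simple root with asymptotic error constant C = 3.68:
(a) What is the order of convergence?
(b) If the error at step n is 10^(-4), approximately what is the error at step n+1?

(a) Newton-Raphson has quadratic (order 2) convergence near simple roots.
    This means |e_{n+1}| ≈ C|e_n|².

(b) With |e_n| = 10^(-4) and C = 3.68:
    |e_{n+1}| ≈ 3.68 × (10^(-4))² = 3.68 × 10^(-8)

(a) 2 (quadratic); (b) |e_{n+1}| ≈ 3.680e-08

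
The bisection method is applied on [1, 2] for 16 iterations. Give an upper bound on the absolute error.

Bisection error bound: |error| ≤ (b-a)/2^n
|error| ≤ (2 - 1)/2^16 = 1/2^16
|error| ≤ 0.0000152588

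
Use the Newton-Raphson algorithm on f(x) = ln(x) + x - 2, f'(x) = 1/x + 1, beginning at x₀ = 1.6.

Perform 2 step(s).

f(x) = ln(x) + x - 2
f'(x) = 1/x + 1
x₀ = 1.6

Newton-Raphson formula: x_{n+1} = x_n - f(x_n)/f'(x_n)

Iteration 1:
  f(1.600000) = 0.070004
  f'(1.600000) = 1.625000
  x_1 = 1.600000 - 0.070004/1.625000 = 1.556921
Iteration 2:
  f(1.556921) = -0.000369
  f'(1.556921) = 1.642293
  x_2 = 1.556921 - (-0.000369)/1.642293 = 1.557146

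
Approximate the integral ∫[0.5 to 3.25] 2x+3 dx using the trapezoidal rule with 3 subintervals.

f(x) = 2x+3
a = 0.5, b = 3.25, n = 3
h = (b - a)/n = 0.916667

Trapezoidal rule: (h/2)[f(x₀) + 2f(x₁) + 2f(x₂) + ... + f(xₙ)]

x_0 = 0.5000, f(x_0) = 4.000000, coefficient = 1
x_1 = 1.4167, f(x_1) = 5.833333, coefficient = 2
x_2 = 2.3333, f(x_2) = 7.666667, coefficient = 2
x_3 = 3.2500, f(x_3) = 9.500000, coefficient = 1

I ≈ (0.916667/2) × 40.500000 = 18.562500
Exact value: 18.562500
Error: 0.000000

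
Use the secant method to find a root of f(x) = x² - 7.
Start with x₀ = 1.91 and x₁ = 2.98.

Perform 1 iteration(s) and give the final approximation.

f(x) = x² - 7
x₀ = 1.91, x₁ = 2.98

Secant formula: x_{n+1} = x_n - f(x_n)(x_n - x_{n-1})/(f(x_n) - f(x_{n-1}))

Iteration 1:
  f(1.910000) = -3.351900
  f(2.980000) = 1.880400
  x_2 = 2.980000 - 1.880400×(2.980000 - 1.910000)/(1.880400 - (-3.351900))
       = 2.595460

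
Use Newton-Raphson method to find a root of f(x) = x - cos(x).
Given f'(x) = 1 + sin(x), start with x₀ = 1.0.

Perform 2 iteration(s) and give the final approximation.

f(x) = x - cos(x)
f'(x) = 1 + sin(x)
x₀ = 1.0

Newton-Raphson formula: x_{n+1} = x_n - f(x_n)/f'(x_n)

Iteration 1:
  f(1.000000) = 0.459698
  f'(1.000000) = 1.841471
  x_1 = 1.000000 - 0.459698/1.841471 = 0.750364
Iteration 2:
  f(0.750364) = 0.018923
  f'(0.750364) = 1.681905
  x_2 = 0.750364 - 0.018923/1.681905 = 0.739113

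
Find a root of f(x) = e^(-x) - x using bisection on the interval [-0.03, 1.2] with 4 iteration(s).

f(x) = e^(-x) - x
Initial interval: [-0.03, 1.2]

Iteration 1:
  c_1 = (-0.030000 + 1.200000)/2 = 0.585000
  f(c_1) = f(0.585000) = -0.027894
  f(a) × f(c) < 0, new interval: [-0.030000, 0.585000]
Iteration 2:
  c_2 = (-0.030000 + 0.585000)/2 = 0.277500
  f(c_2) = f(0.277500) = 0.480176
  f(a) × f(c) ≥ 0, new interval: [0.277500, 0.585000]
Iteration 3:
  c_3 = (0.277500 + 0.585000)/2 = 0.431250
  f(c_3) = f(0.431250) = 0.218446
  f(a) × f(c) ≥ 0, new interval: [0.431250, 0.585000]
Iteration 4:
  c_4 = (0.431250 + 0.585000)/2 = 0.508125
  f(c_4) = f(0.508125) = 0.093498
  f(a) × f(c) ≥ 0, new interval: [0.508125, 0.585000]

After 4 iteration(s), the approximation is c_4 = 0.508125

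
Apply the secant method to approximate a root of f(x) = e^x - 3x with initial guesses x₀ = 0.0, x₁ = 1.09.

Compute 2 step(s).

f(x) = e^x - 3x
x₀ = 0.0, x₁ = 1.09

Secant formula: x_{n+1} = x_n - f(x_n)(x_n - x_{n-1})/(f(x_n) - f(x_{n-1}))

Iteration 1:
  f(0.000000) = 1.000000
  f(1.090000) = -0.295726
  x_2 = 1.090000 - (-0.295726)×(1.090000 - 0.000000)/(-0.295726 - 1.000000)
       = 0.841227
Iteration 2:
  f(1.090000) = -0.295726
  f(0.841227) = -0.204470
  x_3 = 0.841227 - (-0.204470)×(0.841227 - 1.090000)/(-0.204470 - (-0.295726))
       = 0.283819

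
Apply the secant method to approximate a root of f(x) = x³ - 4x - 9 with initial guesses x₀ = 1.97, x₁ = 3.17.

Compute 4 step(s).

f(x) = x³ - 4x - 9
x₀ = 1.97, x₁ = 3.17

Secant formula: x_{n+1} = x_n - f(x_n)(x_n - x_{n-1})/(f(x_n) - f(x_{n-1}))

Iteration 1:
  f(1.970000) = -9.234627
  f(3.170000) = 10.175013
  x_2 = 3.170000 - 10.175013×(3.170000 - 1.970000)/(10.175013 - (-9.234627))
       = 2.540930
Iteration 2:
  f(3.170000) = 10.175013
  f(2.540930) = -2.758644
  x_3 = 2.540930 - (-2.758644)×(2.540930 - 3.170000)/(-2.758644 - 10.175013)
       = 2.675106
Iteration 3:
  f(2.540930) = -2.758644
  f(2.675106) = -0.556855
  x_4 = 2.675106 - (-0.556855)×(2.675106 - 2.540930)/(-0.556855 - (-2.758644))
       = 2.709040
Iteration 4:
  f(2.675106) = -0.556855
  f(2.709040) = 0.045210
  x_5 = 2.709040 - 0.045210×(2.709040 - 2.675106)/(0.045210 - (-0.556855))
       = 2.706492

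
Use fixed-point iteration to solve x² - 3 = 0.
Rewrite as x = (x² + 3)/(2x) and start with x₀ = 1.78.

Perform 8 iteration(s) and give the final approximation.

Equation: x² - 3 = 0
Fixed-point form: x = (x² + 3)/(2x)
x₀ = 1.78

x_1 = g(1.780000) = 1.732697
x_2 = g(1.732697) = 1.732051
x_3 = g(1.732051) = 1.732051
x_4 = g(1.732051) = 1.732051
x_5 = g(1.732051) = 1.732051
x_6 = g(1.732051) = 1.732051
x_7 = g(1.732051) = 1.732051
x_8 = g(1.732051) = 1.732051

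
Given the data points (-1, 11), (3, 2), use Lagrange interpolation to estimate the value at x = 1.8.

Lagrange interpolation formula:
P(x) = Σ yᵢ × Lᵢ(x)
where Lᵢ(x) = Π_{j≠i} (x - xⱼ)/(xᵢ - xⱼ)

L_0(1.8) = (1.8 - 3)/(-1 - 3) = 0.300000
L_1(1.8) = (1.8 - (-1))/(3 - (-1)) = 0.700000

P(1.8) = 11×L_0(1.8) + 2×L_1(1.8)
P(1.8) = 4.700000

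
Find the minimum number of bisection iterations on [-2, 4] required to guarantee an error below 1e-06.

We need (b-a)/2^n ≤ 1e-06
(4 - (-2))/2^n ≤ 1e-06
6/2^n ≤ 1e-06
2^n ≥ 6000000
n ≥ log₂(6000000) = 22.52
n ≥ 23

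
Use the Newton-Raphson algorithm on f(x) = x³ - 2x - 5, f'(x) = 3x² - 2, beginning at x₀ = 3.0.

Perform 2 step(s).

f(x) = x³ - 2x - 5
f'(x) = 3x² - 2
x₀ = 3.0

Newton-Raphson formula: x_{n+1} = x_n - f(x_n)/f'(x_n)

Iteration 1:
  f(3.000000) = 16.000000
  f'(3.000000) = 25.000000
  x_1 = 3.000000 - 16.000000/25.000000 = 2.360000
Iteration 2:
  f(2.360000) = 3.424256
  f'(2.360000) = 14.708800
  x_2 = 2.360000 - 3.424256/14.708800 = 2.127197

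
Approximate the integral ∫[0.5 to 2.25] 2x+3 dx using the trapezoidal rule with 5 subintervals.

f(x) = 2x+3
a = 0.5, b = 2.25, n = 5
h = (b - a)/n = 0.350000

Trapezoidal rule: (h/2)[f(x₀) + 2f(x₁) + 2f(x₂) + ... + f(xₙ)]

x_0 = 0.5000, f(x_0) = 4.000000, coefficient = 1
x_1 = 0.8500, f(x_1) = 4.700000, coefficient = 2
x_2 = 1.2000, f(x_2) = 5.400000, coefficient = 2
x_3 = 1.5500, f(x_3) = 6.100000, coefficient = 2
x_4 = 1.9000, f(x_4) = 6.800000, coefficient = 2
x_5 = 2.2500, f(x_5) = 7.500000, coefficient = 1

I ≈ (0.350000/2) × 57.500000 = 10.062500
Exact value: 10.062500
Error: 0.000000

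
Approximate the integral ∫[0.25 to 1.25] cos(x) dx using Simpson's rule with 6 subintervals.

f(x) = cos(x)
a = 0.25, b = 1.25, n = 6
h = (b - a)/n = 0.166667

Simpson's rule: (h/3)[f(x₀) + 4f(x₁) + 2f(x₂) + ... + f(xₙ)]

x_0 = 0.2500, f(x_0) = 0.968912, coefficient = 1
x_1 = 0.4167, f(x_1) = 0.914443, coefficient = 4
x_2 = 0.5833, f(x_2) = 0.834631, coefficient = 2
x_3 = 0.7500, f(x_3) = 0.731689, coefficient = 4
x_4 = 0.9167, f(x_4) = 0.608469, coefficient = 2
x_5 = 1.0833, f(x_5) = 0.468386, coefficient = 4
x_6 = 1.2500, f(x_6) = 0.315322, coefficient = 1

I ≈ (0.166667/3) × 12.628506 = 0.701584
Exact value: 0.701581
Error: 0.000003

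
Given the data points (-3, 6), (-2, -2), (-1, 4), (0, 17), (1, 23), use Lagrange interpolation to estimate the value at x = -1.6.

Lagrange interpolation formula:
P(x) = Σ yᵢ × Lᵢ(x)
where Lᵢ(x) = Π_{j≠i} (x - xⱼ)/(xᵢ - xⱼ)

L_0(-1.6) = (-1.6 - (-2))/(-3 - (-2)) × (-1.6 - (-1))/(-3 - (-1)) × (-1.6 - 0)/(-3 - 0) × (-1.6 - 1)/(-3 - 1) = -0.041600
L_1(-1.6) = (-1.6 - (-3))/(-2 - (-3)) × (-1.6 - (-1))/(-2 - (-1)) × (-1.6 - 0)/(-2 - 0) × (-1.6 - 1)/(-2 - 1) = 0.582400
L_2(-1.6) = (-1.6 - (-3))/(-1 - (-3)) × (-1.6 - (-2))/(-1 - (-2)) × (-1.6 - 0)/(-1 - 0) × (-1.6 - 1)/(-1 - 1) = 0.582400
L_3(-1.6) = (-1.6 - (-3))/(0 - (-3)) × (-1.6 - (-2))/(0 - (-2)) × (-1.6 - (-1))/(0 - (-1)) × (-1.6 - 1)/(0 - 1) = -0.145600
L_4(-1.6) = (-1.6 - (-3))/(1 - (-3)) × (-1.6 - (-2))/(1 - (-2)) × (-1.6 - (-1))/(1 - (-1)) × (-1.6 - 0)/(1 - 0) = 0.022400

P(-1.6) = 6×L_0(-1.6) + (-2)×L_1(-1.6) + 4×L_2(-1.6) + 17×L_3(-1.6) + 23×L_4(-1.6)
P(-1.6) = -1.044800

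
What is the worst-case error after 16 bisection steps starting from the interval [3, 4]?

Bisection error bound: |error| ≤ (b-a)/2^n
|error| ≤ (4 - 3)/2^16 = 1/2^16
|error| ≤ 0.0000152588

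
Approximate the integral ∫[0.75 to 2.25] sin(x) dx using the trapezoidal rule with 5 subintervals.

f(x) = sin(x)
a = 0.75, b = 2.25, n = 5
h = (b - a)/n = 0.300000

Trapezoidal rule: (h/2)[f(x₀) + 2f(x₁) + 2f(x₂) + ... + f(xₙ)]

x_0 = 0.7500, f(x_0) = 0.681639, coefficient = 1
x_1 = 1.0500, f(x_1) = 0.867423, coefficient = 2
x_2 = 1.3500, f(x_2) = 0.975723, coefficient = 2
x_3 = 1.6500, f(x_3) = 0.996865, coefficient = 2
x_4 = 1.9500, f(x_4) = 0.928960, coefficient = 2
x_5 = 2.2500, f(x_5) = 0.778073, coefficient = 1

I ≈ (0.300000/2) × 8.997655 = 1.349648
Exact value: 1.359862
Error: 0.010214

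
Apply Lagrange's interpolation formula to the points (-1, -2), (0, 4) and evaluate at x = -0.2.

Lagrange interpolation formula:
P(x) = Σ yᵢ × Lᵢ(x)
where Lᵢ(x) = Π_{j≠i} (x - xⱼ)/(xᵢ - xⱼ)

L_0(-0.2) = (-0.2 - 0)/(-1 - 0) = 0.200000
L_1(-0.2) = (-0.2 - (-1))/(0 - (-1)) = 0.800000

P(-0.2) = (-2)×L_0(-0.2) + 4×L_1(-0.2)
P(-0.2) = 2.800000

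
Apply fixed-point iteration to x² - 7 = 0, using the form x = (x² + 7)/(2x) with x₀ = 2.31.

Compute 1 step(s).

Equation: x² - 7 = 0
Fixed-point form: x = (x² + 7)/(2x)
x₀ = 2.31

x_1 = g(2.310000) = 2.670152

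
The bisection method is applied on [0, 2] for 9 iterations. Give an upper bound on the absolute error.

Bisection error bound: |error| ≤ (b-a)/2^n
|error| ≤ (2 - 0)/2^9 = 2/2^9
|error| ≤ 0.0039062500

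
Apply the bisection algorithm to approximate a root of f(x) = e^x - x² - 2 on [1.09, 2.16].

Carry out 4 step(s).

f(x) = e^x - x² - 2
Initial interval: [1.09, 2.16]

Iteration 1:
  c_1 = (1.090000 + 2.160000)/2 = 1.625000
  f(c_1) = f(1.625000) = 0.437794
  f(a) × f(c) < 0, new interval: [1.090000, 1.625000]
Iteration 2:
  c_2 = (1.090000 + 1.625000)/2 = 1.357500
  f(c_2) = f(1.357500) = 0.043659
  f(a) × f(c) < 0, new interval: [1.090000, 1.357500]
Iteration 3:
  c_3 = (1.090000 + 1.357500)/2 = 1.223750
  f(c_3) = f(1.223750) = -0.097651
  f(a) × f(c) ≥ 0, new interval: [1.223750, 1.357500]
Iteration 4:
  c_4 = (1.223750 + 1.357500)/2 = 1.290625
  f(c_4) = f(1.290625) = -0.030655
  f(a) × f(c) ≥ 0, new interval: [1.290625, 1.357500]

After 4 iteration(s), the approximation is c_4 = 1.290625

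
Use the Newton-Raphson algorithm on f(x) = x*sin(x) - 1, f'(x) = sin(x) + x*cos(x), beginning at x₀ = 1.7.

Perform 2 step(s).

f(x) = x*sin(x) - 1
f'(x) = sin(x) + x*cos(x)
x₀ = 1.7

Newton-Raphson formula: x_{n+1} = x_n - f(x_n)/f'(x_n)

Iteration 1:
  f(1.700000) = 0.685830
  f'(1.700000) = 0.772629
  x_1 = 1.700000 - 0.685830/0.772629 = 0.812342
Iteration 2:
  f(0.812342) = -0.410320
  f'(0.812342) = 1.284629
  x_2 = 0.812342 - (-0.410320)/1.284629 = 1.131750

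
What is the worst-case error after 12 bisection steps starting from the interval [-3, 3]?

Bisection error bound: |error| ≤ (b-a)/2^n
|error| ≤ (3 - (-3))/2^12 = 6/2^12
|error| ≤ 0.0014648438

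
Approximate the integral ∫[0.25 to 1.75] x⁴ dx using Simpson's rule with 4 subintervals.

f(x) = x⁴
a = 0.25, b = 1.75, n = 4
h = (b - a)/n = 0.375000

Simpson's rule: (h/3)[f(x₀) + 4f(x₁) + 2f(x₂) + ... + f(xₙ)]

x_0 = 0.2500, f(x_0) = 0.003906, coefficient = 1
x_1 = 0.6250, f(x_1) = 0.152588, coefficient = 4
x_2 = 1.0000, f(x_2) = 1.000000, coefficient = 2
x_3 = 1.3750, f(x_3) = 3.574463, coefficient = 4
x_4 = 1.7500, f(x_4) = 9.378906, coefficient = 1

I ≈ (0.375000/3) × 26.291016 = 3.286377
Exact value: 3.282422
Error: 0.003955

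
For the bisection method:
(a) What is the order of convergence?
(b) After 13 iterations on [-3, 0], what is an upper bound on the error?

(a) Bisection has linear (order 1) convergence; the error is halved each step.

(b) Error bound = (b-a)/2^n = (0 - (-3))/2^{13}
    = 3/2^{13}

(a) 1 (linear); (b) error ≤ 3.66e-04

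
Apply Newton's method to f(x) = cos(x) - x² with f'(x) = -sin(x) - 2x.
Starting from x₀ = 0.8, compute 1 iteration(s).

f(x) = cos(x) - x²
f'(x) = -sin(x) - 2x
x₀ = 0.8

Newton-Raphson formula: x_{n+1} = x_n - f(x_n)/f'(x_n)

Iteration 1:
  f(0.800000) = 0.056707
  f'(0.800000) = -2.317356
  x_1 = 0.800000 - 0.056707/(-2.317356) = 0.824470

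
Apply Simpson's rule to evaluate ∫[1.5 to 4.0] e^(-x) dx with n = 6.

f(x) = e^(-x)
a = 1.5, b = 4.0, n = 6
h = (b - a)/n = 0.416667

Simpson's rule: (h/3)[f(x₀) + 4f(x₁) + 2f(x₂) + ... + f(xₙ)]

x_0 = 1.5000, f(x_0) = 0.223130, coefficient = 1
x_1 = 1.9167, f(x_1) = 0.147096, coefficient = 4
x_2 = 2.3333, f(x_2) = 0.096972, coefficient = 2
x_3 = 2.7500, f(x_3) = 0.063928, coefficient = 4
x_4 = 3.1667, f(x_4) = 0.042144, coefficient = 2
x_5 = 3.5833, f(x_5) = 0.027783, coefficient = 4
x_6 = 4.0000, f(x_6) = 0.018316, coefficient = 1

I ≈ (0.416667/3) × 1.474906 = 0.204848
Exact value: 0.204815
Error: 0.000034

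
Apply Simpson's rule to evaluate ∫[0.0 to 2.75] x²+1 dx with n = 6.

f(x) = x²+1
a = 0.0, b = 2.75, n = 6
h = (b - a)/n = 0.458333

Simpson's rule: (h/3)[f(x₀) + 4f(x₁) + 2f(x₂) + ... + f(xₙ)]

x_0 = 0.0000, f(x_0) = 1.000000, coefficient = 1
x_1 = 0.4583, f(x_1) = 1.210069, coefficient = 4
x_2 = 0.9167, f(x_2) = 1.840278, coefficient = 2
x_3 = 1.3750, f(x_3) = 2.890625, coefficient = 4
x_4 = 1.8333, f(x_4) = 4.361111, coefficient = 2
x_5 = 2.2917, f(x_5) = 6.251736, coefficient = 4
x_6 = 2.7500, f(x_6) = 8.562500, coefficient = 1

I ≈ (0.458333/3) × 63.375000 = 9.682292
Exact value: 9.682292
Error: 0.000000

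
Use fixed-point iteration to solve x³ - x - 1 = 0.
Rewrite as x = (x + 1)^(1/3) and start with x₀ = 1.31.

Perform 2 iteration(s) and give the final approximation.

Equation: x³ - x - 1 = 0
Fixed-point form: x = (x + 1)^(1/3)
x₀ = 1.31

x_1 = g(1.310000) = 1.321916
x_2 = g(1.321916) = 1.324186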